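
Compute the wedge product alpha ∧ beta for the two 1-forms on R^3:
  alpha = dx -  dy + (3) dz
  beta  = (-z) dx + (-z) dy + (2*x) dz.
alpha ∧ beta = (-2*z) dx ∧ dy + (2*x + 3*z) dx ∧ dz + (-2*x + 3*z) dy ∧ dz

Distribute the wedge, using dx_i ∧ dx_j = -dx_j ∧ dx_i and dx_i ∧ dx_i = 0. For each pair (i, j) with i < j, the coefficient of dx_i ∧ dx_j in alpha ∧ beta is (alpha_i * beta_j - alpha_j * beta_i). Collecting: alpha ∧ beta = (-2*z) dx ∧ dy + (2*x + 3*z) dx ∧ dz + (-2*x + 3*z) dy ∧ dz.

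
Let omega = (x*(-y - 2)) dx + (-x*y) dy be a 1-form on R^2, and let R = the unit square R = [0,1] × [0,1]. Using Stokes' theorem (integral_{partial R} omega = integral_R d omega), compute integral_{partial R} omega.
integral_(partial R) omega = 0

Stokes: integral_partial_R omega = integral_R d omega with d omega = (∂Q/∂x - ∂P/∂y) dx ∧ dy.
  ∂Q/∂x = -y
  ∂P/∂y = -x
  integrand = ∂Q/∂x - ∂P/∂y = x - y.
Integrating over R: integral_0^1 integral_0^1 (x - y) dx dy = 0.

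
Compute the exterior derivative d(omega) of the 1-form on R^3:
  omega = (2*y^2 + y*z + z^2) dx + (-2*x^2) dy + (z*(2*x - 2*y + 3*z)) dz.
d(omega) = (-4*x - 4*y - z) dx ∧ dy + (-y) dx ∧ dz + (-2*z) dy ∧ dz

For a 1-form omega = sum_i f_i dx_i, the exterior derivative is
  d(omega) = sum_{i < j} (∂f_j/∂x_i - ∂f_i/∂x_j) dx_i ∧ dx_j.
  coefficient of dx ∧ dy: ∂f_2/∂x - ∂f_1/∂y = ∂(-2*x^2)/∂x - ∂(2*y^2 + y*z + z^2)/∂y = -4*x - 4*y - z
  coefficient of dx ∧ dz: ∂f_3/∂x - ∂f_1/∂z = ∂(z*(2*x - 2*y + 3*z))/∂x - ∂(2*y^2 + y*z + z^2)/∂z = -y
  coefficient of dy ∧ dz: ∂f_3/∂y - ∂f_2/∂z = ∂(z*(2*x - 2*y + 3*z))/∂y - ∂(-2*x^2)/∂z = -2*z
Assembling: d(omega) = (-4*x - 4*y - z) dx ∧ dy + (-y) dx ∧ dz + (-2*z) dy ∧ dz.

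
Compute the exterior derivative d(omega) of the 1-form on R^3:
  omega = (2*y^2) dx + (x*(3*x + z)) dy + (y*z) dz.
d(omega) = (6*x - 4*y + z) dx ∧ dy + (-x + z) dy ∧ dz

For a 1-form omega = sum_i f_i dx_i, the exterior derivative is
  d(omega) = sum_{i < j} (∂f_j/∂x_i - ∂f_i/∂x_j) dx_i ∧ dx_j.
  coefficient of dx ∧ dy: ∂f_2/∂x - ∂f_1/∂y = ∂(x*(3*x + z))/∂x - ∂(2*y^2)/∂y = 6*x - 4*y + z
  coefficient of dy ∧ dz: ∂f_3/∂y - ∂f_2/∂z = ∂(y*z)/∂y - ∂(x*(3*x + z))/∂z = -x + z
Assembling: d(omega) = (6*x - 4*y + z) dx ∧ dy + (-x + z) dy ∧ dz.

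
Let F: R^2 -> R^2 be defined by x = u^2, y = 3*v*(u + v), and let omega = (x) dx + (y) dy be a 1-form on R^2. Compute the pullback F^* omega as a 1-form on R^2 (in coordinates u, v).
F^* omega = (2*u^3 + 9*u*v^2 + 9*v^3) du + (9*v*(u^2 + 3*u*v + 2*v^2)) dv

Using F^*(f dg) = (f ∘ F) d(g ∘ F), substitute each coordinate x_i by F_i(u, v) in f_i, and replace dx_i by d F_i = (∂F_i/∂u) du + (∂F_i/∂v) dv.
  For the x component: f_1(F) = u^2; d F_1 = (2*u) du + (0) dv
  For the y component: f_2(F) = 3*v*(u + v); d F_2 = (3*v) du + (3*u + 6*v) dv
Combining and collecting du, dv coefficients:
  coeff of du: 2*u^3 + 9*u*v^2 + 9*v^3
  coeff of dv: 9*v*(u^2 + 3*u*v + 2*v^2)
F^* omega = (2*u^3 + 9*u*v^2 + 9*v^3) du + (9*v*(u^2 + 3*u*v + 2*v^2)) dv.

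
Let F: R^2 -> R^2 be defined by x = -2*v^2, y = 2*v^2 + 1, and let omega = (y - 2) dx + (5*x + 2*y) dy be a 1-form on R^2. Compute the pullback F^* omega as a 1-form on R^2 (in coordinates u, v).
F^* omega = (-32*v^3 + 12*v) dv

Using F^*(f dg) = (f ∘ F) d(g ∘ F), substitute each coordinate x_i by F_i(u, v) in f_i, and replace dx_i by d F_i = (∂F_i/∂u) du + (∂F_i/∂v) dv.
  For the x component: f_1(F) = 2*v^2 - 1; d F_1 = (0) du + (-4*v) dv
  For the y component: f_2(F) = 2 - 6*v^2; d F_2 = (0) du + (4*v) dv
Combining and collecting du, dv coefficients:
  coeff of du: 0
  coeff of dv: -32*v^3 + 12*v
F^* omega = (-32*v^3 + 12*v) dv.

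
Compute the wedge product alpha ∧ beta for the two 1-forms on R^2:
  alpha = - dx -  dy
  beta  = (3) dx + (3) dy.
alpha ∧ beta = 0

Distribute the wedge, using dx_i ∧ dx_j = -dx_j ∧ dx_i and dx_i ∧ dx_i = 0. For each pair (i, j) with i < j, the coefficient of dx_i ∧ dx_j in alpha ∧ beta is (alpha_i * beta_j - alpha_j * beta_i). Collecting: alpha ∧ beta = 0.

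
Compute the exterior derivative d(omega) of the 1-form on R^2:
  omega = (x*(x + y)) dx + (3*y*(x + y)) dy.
d(omega) = (-x + 3*y) dx ∧ dy

For a 1-form omega = sum_i f_i dx_i, the exterior derivative is
  d(omega) = sum_{i < j} (∂f_j/∂x_i - ∂f_i/∂x_j) dx_i ∧ dx_j.
  coefficient of dx ∧ dy: ∂f_2/∂x - ∂f_1/∂y = ∂(3*y*(x + y))/∂x - ∂(x*(x + y))/∂y = -x + 3*y
Assembling: d(omega) = (-x + 3*y) dx ∧ dy.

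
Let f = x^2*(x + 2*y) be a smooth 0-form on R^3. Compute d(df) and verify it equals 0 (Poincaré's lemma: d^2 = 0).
d(df) = 0

Step 1: df = sum_i (∂f/∂x_i) dx_i = (x*(3*x + 4*y)) dx + (2*x^2) dy + (0) dz.
Step 2: Apply d again. Using the 1-form formula, the coefficient of dx ∧ dy in d(df) is ∂^2 f/∂x ∂y - ∂^2 f/∂y ∂x = (4*x) - (4*x) = 0 (equality of mixed partials for smooth f).
Similarly for dx ∧ dz and dy ∧ dz — all coefficients vanish. So d(df) = 0.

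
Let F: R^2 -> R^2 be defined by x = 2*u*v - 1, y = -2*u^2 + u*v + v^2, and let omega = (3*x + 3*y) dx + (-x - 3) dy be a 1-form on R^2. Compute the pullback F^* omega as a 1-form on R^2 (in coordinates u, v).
F^* omega = (-4*u^2*v + 16*u*v^2 + 8*u + 6*v^3 - 8*v) du + (-12*u^3 + 16*u^2*v + 2*u*v^2 - 8*u - 4*v) dv

Using F^*(f dg) = (f ∘ F) d(g ∘ F), substitute each coordinate x_i by F_i(u, v) in f_i, and replace dx_i by d F_i = (∂F_i/∂u) du + (∂F_i/∂v) dv.
  For the x component: f_1(F) = -6*u^2 + 9*u*v + 3*v^2 - 3; d F_1 = (2*v) du + (2*u) dv
  For the y component: f_2(F) = -2*u*v - 2; d F_2 = (-4*u + v) du + (u + 2*v) dv
Combining and collecting du, dv coefficients:
  coeff of du: -4*u^2*v + 16*u*v^2 + 8*u + 6*v^3 - 8*v
  coeff of dv: -12*u^3 + 16*u^2*v + 2*u*v^2 - 8*u - 4*v
F^* omega = (-4*u^2*v + 16*u*v^2 + 8*u + 6*v^3 - 8*v) du + (-12*u^3 + 16*u^2*v + 2*u*v^2 - 8*u - 4*v) dv.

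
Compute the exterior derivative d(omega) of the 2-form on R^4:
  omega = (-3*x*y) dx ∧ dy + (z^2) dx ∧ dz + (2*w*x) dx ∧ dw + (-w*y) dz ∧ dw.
d(omega) = (-w) dy ∧ dz ∧ dw

For a 2-form omega = sum_{i<j} g_{ij} dx_i ∧ dx_j, the exterior derivative is
  d(omega) = sum_{i<j} d(g_{ij}) ∧ dx_i ∧ dx_j = sum_{i<j, k} (∂g_{ij}/∂x_k) dx_k ∧ dx_i ∧ dx_j.
Expand each term, using dx_k ∧ dx_i ∧ dx_j = sgn(permutation) dx_{(a)} ∧ dx_{(b)} ∧ dx_{(c)} with (a < b < c) sorted:
  d(-w*y) includes (∂/∂y)(-w*y) dy = (-w) dy, which multiplied by dz ∧ dw gives (-w) dy ∧ dz ∧ dw
Collecting like 3-forms: d(omega) = (-w) dy ∧ dz ∧ dw.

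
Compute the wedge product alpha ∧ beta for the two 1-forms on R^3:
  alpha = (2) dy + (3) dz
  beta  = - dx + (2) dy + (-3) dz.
alpha ∧ beta = (2) dx ∧ dy + (-12) dy ∧ dz + (3) dx ∧ dz

Distribute the wedge, using dx_i ∧ dx_j = -dx_j ∧ dx_i and dx_i ∧ dx_i = 0. For each pair (i, j) with i < j, the coefficient of dx_i ∧ dx_j in alpha ∧ beta is (alpha_i * beta_j - alpha_j * beta_i). Collecting: alpha ∧ beta = (2) dx ∧ dy + (-12) dy ∧ dz + (3) dx ∧ dz.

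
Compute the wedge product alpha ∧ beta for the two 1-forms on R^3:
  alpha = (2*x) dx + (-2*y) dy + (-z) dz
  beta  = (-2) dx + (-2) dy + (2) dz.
alpha ∧ beta = (-4*x - 4*y) dx ∧ dy + (4*x - 2*z) dx ∧ dz + (-4*y - 2*z) dy ∧ dz

Distribute the wedge, using dx_i ∧ dx_j = -dx_j ∧ dx_i and dx_i ∧ dx_i = 0. For each pair (i, j) with i < j, the coefficient of dx_i ∧ dx_j in alpha ∧ beta is (alpha_i * beta_j - alpha_j * beta_i). Collecting: alpha ∧ beta = (-4*x - 4*y) dx ∧ dy + (4*x - 2*z) dx ∧ dz + (-4*y - 2*z) dy ∧ dz.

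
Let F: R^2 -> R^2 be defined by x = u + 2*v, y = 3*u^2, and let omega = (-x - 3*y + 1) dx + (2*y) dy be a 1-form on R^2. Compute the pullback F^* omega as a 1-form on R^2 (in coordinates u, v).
F^* omega = (36*u^3 - 9*u^2 - u - 2*v + 1) du + (-18*u^2 - 2*u - 4*v + 2) dv

Using F^*(f dg) = (f ∘ F) d(g ∘ F), substitute each coordinate x_i by F_i(u, v) in f_i, and replace dx_i by d F_i = (∂F_i/∂u) du + (∂F_i/∂v) dv.
  For the x component: f_1(F) = -9*u^2 - u - 2*v + 1; d F_1 = (1) du + (2) dv
  For the y component: f_2(F) = 6*u^2; d F_2 = (6*u) du + (0) dv
Combining and collecting du, dv coefficients:
  coeff of du: 36*u^3 - 9*u^2 - u - 2*v + 1
  coeff of dv: -18*u^2 - 2*u - 4*v + 2
F^* omega = (36*u^3 - 9*u^2 - u - 2*v + 1) du + (-18*u^2 - 2*u - 4*v + 2) dv.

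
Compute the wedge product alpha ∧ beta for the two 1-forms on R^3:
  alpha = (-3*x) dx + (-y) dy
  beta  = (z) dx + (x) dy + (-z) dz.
alpha ∧ beta = (-3*x^2 + y*z) dx ∧ dy + (3*x*z) dx ∧ dz + (y*z) dy ∧ dz

Distribute the wedge, using dx_i ∧ dx_j = -dx_j ∧ dx_i and dx_i ∧ dx_i = 0. For each pair (i, j) with i < j, the coefficient of dx_i ∧ dx_j in alpha ∧ beta is (alpha_i * beta_j - alpha_j * beta_i). Collecting: alpha ∧ beta = (-3*x^2 + y*z) dx ∧ dy + (3*x*z) dx ∧ dz + (y*z) dy ∧ dz.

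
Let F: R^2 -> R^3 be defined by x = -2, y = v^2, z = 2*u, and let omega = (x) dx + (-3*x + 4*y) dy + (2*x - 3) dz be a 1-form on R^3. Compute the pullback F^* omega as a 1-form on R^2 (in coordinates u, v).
F^* omega = (-14) du + (8*v^3 + 12*v) dv

Using F^*(f dg) = (f ∘ F) d(g ∘ F), substitute each coordinate x_i by F_i(u, v) in f_i, and replace dx_i by d F_i = (∂F_i/∂u) du + (∂F_i/∂v) dv.
  For the x component: f_1(F) = -2; d F_1 = (0) du + (0) dv
  For the y component: f_2(F) = 4*v^2 + 6; d F_2 = (0) du + (2*v) dv
  For the z component: f_3(F) = -7; d F_3 = (2) du + (0) dv
Combining and collecting du, dv coefficients:
  coeff of du: -14
  coeff of dv: 8*v^3 + 12*v
F^* omega = (-14) du + (8*v^3 + 12*v) dv.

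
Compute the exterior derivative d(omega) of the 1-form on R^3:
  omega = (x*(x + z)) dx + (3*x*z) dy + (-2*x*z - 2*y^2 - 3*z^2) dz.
d(omega) = (3*z) dx ∧ dy + (-x - 2*z) dx ∧ dz + (-3*x - 4*y) dy ∧ dz

For a 1-form omega = sum_i f_i dx_i, the exterior derivative is
  d(omega) = sum_{i < j} (∂f_j/∂x_i - ∂f_i/∂x_j) dx_i ∧ dx_j.
  coefficient of dx ∧ dy: ∂f_2/∂x - ∂f_1/∂y = ∂(3*x*z)/∂x - ∂(x*(x + z))/∂y = 3*z
  coefficient of dx ∧ dz: ∂f_3/∂x - ∂f_1/∂z = ∂(-2*x*z - 2*y^2 - 3*z^2)/∂x - ∂(x*(x + z))/∂z = -x - 2*z
  coefficient of dy ∧ dz: ∂f_3/∂y - ∂f_2/∂z = ∂(-2*x*z - 2*y^2 - 3*z^2)/∂y - ∂(3*x*z)/∂z = -3*x - 4*y
Assembling: d(omega) = (3*z) dx ∧ dy + (-x - 2*z) dx ∧ dz + (-3*x - 4*y) dy ∧ dz.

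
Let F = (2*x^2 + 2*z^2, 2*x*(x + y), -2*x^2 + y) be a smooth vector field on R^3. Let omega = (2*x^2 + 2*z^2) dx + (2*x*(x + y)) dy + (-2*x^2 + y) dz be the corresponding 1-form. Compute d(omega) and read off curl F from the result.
d(omega) = (1) dy ∧ dz + (4*x + 4*z) dz ∧ dx + (4*x + 2*y) dx ∧ dy; curl F = (1, 4*x + 4*z, 4*x + 2*y)

d omega = sum_{i<j} (∂f_j/∂x_i - ∂f_i/∂x_j) dx_i ∧ dx_j. Under the identification (dy ∧ dz, dz ∧ dx, dx ∧ dy) ↔ (e_x, e_y, e_z), the coefficients are exactly the components of curl F. Compute:
  ∂R/∂y - ∂Q/∂z = (1) - (0) = 1
  ∂P/∂z - ∂R/∂x = (4*z) - (-4*x) = 4*x + 4*z
  ∂Q/∂x - ∂P/∂y = (4*x + 2*y) - (0) = 4*x + 2*y.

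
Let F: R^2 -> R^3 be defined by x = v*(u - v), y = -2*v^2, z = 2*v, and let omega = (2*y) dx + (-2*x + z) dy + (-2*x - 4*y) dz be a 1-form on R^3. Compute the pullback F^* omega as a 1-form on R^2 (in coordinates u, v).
F^* omega = (-4*v^3) du + (4*v*(u*v - u + 3*v)) dv

Using F^*(f dg) = (f ∘ F) d(g ∘ F), substitute each coordinate x_i by F_i(u, v) in f_i, and replace dx_i by d F_i = (∂F_i/∂u) du + (∂F_i/∂v) dv.
  For the x component: f_1(F) = -4*v^2; d F_1 = (v) du + (u - 2*v) dv
  For the y component: f_2(F) = 2*v*(-u + v + 1); d F_2 = (0) du + (-4*v) dv
  For the z component: f_3(F) = 2*v*(-u + 5*v); d F_3 = (0) du + (2) dv
Combining and collecting du, dv coefficients:
  coeff of du: -4*v^3
  coeff of dv: 4*v*(u*v - u + 3*v)
F^* omega = (-4*v^3) du + (4*v*(u*v - u + 3*v)) dv.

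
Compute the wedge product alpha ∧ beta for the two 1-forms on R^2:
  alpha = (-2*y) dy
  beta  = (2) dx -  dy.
alpha ∧ beta = (4*y) dx ∧ dy

Distribute the wedge, using dx_i ∧ dx_j = -dx_j ∧ dx_i and dx_i ∧ dx_i = 0. For each pair (i, j) with i < j, the coefficient of dx_i ∧ dx_j in alpha ∧ beta is (alpha_i * beta_j - alpha_j * beta_i). Collecting: alpha ∧ beta = (4*y) dx ∧ dy.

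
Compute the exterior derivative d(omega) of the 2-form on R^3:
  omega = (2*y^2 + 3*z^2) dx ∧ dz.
d(omega) = (-4*y) dx ∧ dy ∧ dz

For a 2-form omega = sum_{i<j} g_{ij} dx_i ∧ dx_j, the exterior derivative is
  d(omega) = sum_{i<j} d(g_{ij}) ∧ dx_i ∧ dx_j = sum_{i<j, k} (∂g_{ij}/∂x_k) dx_k ∧ dx_i ∧ dx_j.
Expand each term, using dx_k ∧ dx_i ∧ dx_j = sgn(permutation) dx_{(a)} ∧ dx_{(b)} ∧ dx_{(c)} with (a < b < c) sorted:
  d(2*y^2 + 3*z^2) includes (∂/∂y)(2*y^2 + 3*z^2) dy = (4*y) dy, which multiplied by dx ∧ dz gives (-4*y) dx ∧ dy ∧ dz
Collecting like 3-forms: d(omega) = (-4*y) dx ∧ dy ∧ dz.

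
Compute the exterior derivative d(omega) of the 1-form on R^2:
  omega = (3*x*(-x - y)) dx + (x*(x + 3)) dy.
d(omega) = (5*x + 3) dx ∧ dy

For a 1-form omega = sum_i f_i dx_i, the exterior derivative is
  d(omega) = sum_{i < j} (∂f_j/∂x_i - ∂f_i/∂x_j) dx_i ∧ dx_j.
  coefficient of dx ∧ dy: ∂f_2/∂x - ∂f_1/∂y = ∂(x*(x + 3))/∂x - ∂(3*x*(-x - y))/∂y = 5*x + 3
Assembling: d(omega) = (5*x + 3) dx ∧ dy.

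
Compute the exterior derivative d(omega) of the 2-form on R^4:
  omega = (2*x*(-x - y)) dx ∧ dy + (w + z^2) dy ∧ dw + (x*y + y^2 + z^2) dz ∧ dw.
d(omega) = (x + 2*y - 2*z) dy ∧ dz ∧ dw + (y) dx ∧ dz ∧ dw

For a 2-form omega = sum_{i<j} g_{ij} dx_i ∧ dx_j, the exterior derivative is
  d(omega) = sum_{i<j} d(g_{ij}) ∧ dx_i ∧ dx_j = sum_{i<j, k} (∂g_{ij}/∂x_k) dx_k ∧ dx_i ∧ dx_j.
Expand each term, using dx_k ∧ dx_i ∧ dx_j = sgn(permutation) dx_{(a)} ∧ dx_{(b)} ∧ dx_{(c)} with (a < b < c) sorted:
  d(w + z^2) includes (∂/∂z)(w + z^2) dz = (2*z) dz, which multiplied by dy ∧ dw gives (-2*z) dy ∧ dz ∧ dw
  d(x*y + y^2 + z^2) includes (∂/∂x)(x*y + y^2 + z^2) dx = (y) dx, which multiplied by dz ∧ dw gives (y) dx ∧ dz ∧ dw
  d(x*y + y^2 + z^2) includes (∂/∂y)(x*y + y^2 + z^2) dy = (x + 2*y) dy, which multiplied by dz ∧ dw gives (x + 2*y) dy ∧ dz ∧ dw
Collecting like 3-forms: d(omega) = (x + 2*y - 2*z) dy ∧ dz ∧ dw + (y) dx ∧ dz ∧ dw.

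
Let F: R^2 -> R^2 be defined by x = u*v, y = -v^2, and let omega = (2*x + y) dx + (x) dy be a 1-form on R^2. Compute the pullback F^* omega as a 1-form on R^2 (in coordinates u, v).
F^* omega = (v^2*(2*u - v)) du + (u*v*(2*u - 3*v)) dv

Using F^*(f dg) = (f ∘ F) d(g ∘ F), substitute each coordinate x_i by F_i(u, v) in f_i, and replace dx_i by d F_i = (∂F_i/∂u) du + (∂F_i/∂v) dv.
  For the x component: f_1(F) = v*(2*u - v); d F_1 = (v) du + (u) dv
  For the y component: f_2(F) = u*v; d F_2 = (0) du + (-2*v) dv
Combining and collecting du, dv coefficients:
  coeff of du: v^2*(2*u - v)
  coeff of dv: u*v*(2*u - 3*v)
F^* omega = (v^2*(2*u - v)) du + (u*v*(2*u - 3*v)) dv.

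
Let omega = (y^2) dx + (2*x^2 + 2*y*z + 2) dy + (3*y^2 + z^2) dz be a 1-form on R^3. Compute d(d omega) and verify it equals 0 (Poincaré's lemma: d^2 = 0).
d(d omega) = 0

Step 1: d omega = sum_{i<j} (∂f_j/∂x_i - ∂f_i/∂x_j) dx_i ∧ dx_j:
  coeff of dx ∧ dy: 4*x - 2*y
  coeff of dx ∧ dz: 0
  coeff of dy ∧ dz: 4*y
Step 2: Apply d again to each 2-form coefficient. The only possible 3-form in R^3 is dx ∧ dy ∧ dz, with coefficient
  ∂(coeff of dy∧dz)/∂x - ∂(coeff of dx∧dz)/∂y + ∂(coeff of dx∧dy)/∂z
  = ∂/∂x (4*y) - ∂/∂y (0) + ∂/∂z (4*x - 2*y).
Each of these terms simplifies to sums of mixed partials that cancel in pairs. The result is 0 (by equality of mixed partials for smooth functions — Schwarz / Clairaut).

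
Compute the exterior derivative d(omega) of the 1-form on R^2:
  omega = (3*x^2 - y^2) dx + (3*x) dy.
d(omega) = (2*y + 3) dx ∧ dy

For a 1-form omega = sum_i f_i dx_i, the exterior derivative is
  d(omega) = sum_{i < j} (∂f_j/∂x_i - ∂f_i/∂x_j) dx_i ∧ dx_j.
  coefficient of dx ∧ dy: ∂f_2/∂x - ∂f_1/∂y = ∂(3*x)/∂x - ∂(3*x^2 - y^2)/∂y = 2*y + 3
Assembling: d(omega) = (2*y + 3) dx ∧ dy.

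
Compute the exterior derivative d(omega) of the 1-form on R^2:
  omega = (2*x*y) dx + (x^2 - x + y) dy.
d(omega) = (-1) dx ∧ dy

For a 1-form omega = sum_i f_i dx_i, the exterior derivative is
  d(omega) = sum_{i < j} (∂f_j/∂x_i - ∂f_i/∂x_j) dx_i ∧ dx_j.
  coefficient of dx ∧ dy: ∂f_2/∂x - ∂f_1/∂y = ∂(x^2 - x + y)/∂x - ∂(2*x*y)/∂y = -1
Assembling: d(omega) = (-1) dx ∧ dy.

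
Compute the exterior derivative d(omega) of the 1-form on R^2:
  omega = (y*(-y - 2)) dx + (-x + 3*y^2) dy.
d(omega) = (2*y + 1) dx ∧ dy

For a 1-form omega = sum_i f_i dx_i, the exterior derivative is
  d(omega) = sum_{i < j} (∂f_j/∂x_i - ∂f_i/∂x_j) dx_i ∧ dx_j.
  coefficient of dx ∧ dy: ∂f_2/∂x - ∂f_1/∂y = ∂(-x + 3*y^2)/∂x - ∂(y*(-y - 2))/∂y = 2*y + 1
Assembling: d(omega) = (2*y + 1) dx ∧ dy.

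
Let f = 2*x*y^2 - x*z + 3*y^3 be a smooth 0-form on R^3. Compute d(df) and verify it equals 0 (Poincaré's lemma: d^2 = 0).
d(df) = 0

Step 1: df = sum_i (∂f/∂x_i) dx_i = (2*y^2 - z) dx + (y*(4*x + 9*y)) dy + (-x) dz.
Step 2: Apply d again. Using the 1-form formula, the coefficient of dx ∧ dy in d(df) is ∂^2 f/∂x ∂y - ∂^2 f/∂y ∂x = (4*y) - (4*y) = 0 (equality of mixed partials for smooth f).
Similarly for dx ∧ dz and dy ∧ dz — all coefficients vanish. So d(df) = 0.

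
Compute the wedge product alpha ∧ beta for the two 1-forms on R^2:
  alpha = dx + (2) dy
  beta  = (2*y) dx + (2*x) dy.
alpha ∧ beta = (2*x - 4*y) dx ∧ dy

Distribute the wedge, using dx_i ∧ dx_j = -dx_j ∧ dx_i and dx_i ∧ dx_i = 0. For each pair (i, j) with i < j, the coefficient of dx_i ∧ dx_j in alpha ∧ beta is (alpha_i * beta_j - alpha_j * beta_i). Collecting: alpha ∧ beta = (2*x - 4*y) dx ∧ dy.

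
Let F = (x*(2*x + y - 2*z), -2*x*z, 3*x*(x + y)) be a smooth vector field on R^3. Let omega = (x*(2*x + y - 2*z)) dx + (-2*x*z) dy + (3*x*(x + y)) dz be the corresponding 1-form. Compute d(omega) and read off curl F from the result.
d(omega) = (5*x) dy ∧ dz + (-8*x - 3*y) dz ∧ dx + (-x - 2*z) dx ∧ dy; curl F = (5*x, -8*x - 3*y, -x - 2*z)

d omega = sum_{i<j} (∂f_j/∂x_i - ∂f_i/∂x_j) dx_i ∧ dx_j. Under the identification (dy ∧ dz, dz ∧ dx, dx ∧ dy) ↔ (e_x, e_y, e_z), the coefficients are exactly the components of curl F. Compute:
  ∂R/∂y - ∂Q/∂z = (3*x) - (-2*x) = 5*x
  ∂P/∂z - ∂R/∂x = (-2*x) - (6*x + 3*y) = -8*x - 3*y
  ∂Q/∂x - ∂P/∂y = (-2*z) - (x) = -x - 2*z.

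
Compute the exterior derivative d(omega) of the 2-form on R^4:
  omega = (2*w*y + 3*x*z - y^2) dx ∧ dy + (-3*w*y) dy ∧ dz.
d(omega) = (3*x) dx ∧ dy ∧ dz + (2*y) dx ∧ dy ∧ dw + (-3*y) dy ∧ dz ∧ dw

For a 2-form omega = sum_{i<j} g_{ij} dx_i ∧ dx_j, the exterior derivative is
  d(omega) = sum_{i<j} d(g_{ij}) ∧ dx_i ∧ dx_j = sum_{i<j, k} (∂g_{ij}/∂x_k) dx_k ∧ dx_i ∧ dx_j.
Expand each term, using dx_k ∧ dx_i ∧ dx_j = sgn(permutation) dx_{(a)} ∧ dx_{(b)} ∧ dx_{(c)} with (a < b < c) sorted:
  d(2*w*y + 3*x*z - y^2) includes (∂/∂z)(2*w*y + 3*x*z - y^2) dz = (3*x) dz, which multiplied by dx ∧ dy gives (3*x) dx ∧ dy ∧ dz
  d(2*w*y + 3*x*z - y^2) includes (∂/∂w)(2*w*y + 3*x*z - y^2) dw = (2*y) dw, which multiplied by dx ∧ dy gives (2*y) dx ∧ dy ∧ dw
  d(-3*w*y) includes (∂/∂w)(-3*w*y) dw = (-3*y) dw, which multiplied by dy ∧ dz gives (-3*y) dy ∧ dz ∧ dw
Collecting like 3-forms: d(omega) = (3*x) dx ∧ dy ∧ dz + (2*y) dx ∧ dy ∧ dw + (-3*y) dy ∧ dz ∧ dw.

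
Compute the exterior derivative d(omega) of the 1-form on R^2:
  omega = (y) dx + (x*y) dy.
d(omega) = (y - 1) dx ∧ dy

For a 1-form omega = sum_i f_i dx_i, the exterior derivative is
  d(omega) = sum_{i < j} (∂f_j/∂x_i - ∂f_i/∂x_j) dx_i ∧ dx_j.
  coefficient of dx ∧ dy: ∂f_2/∂x - ∂f_1/∂y = ∂(x*y)/∂x - ∂(y)/∂y = y - 1
Assembling: d(omega) = (y - 1) dx ∧ dy.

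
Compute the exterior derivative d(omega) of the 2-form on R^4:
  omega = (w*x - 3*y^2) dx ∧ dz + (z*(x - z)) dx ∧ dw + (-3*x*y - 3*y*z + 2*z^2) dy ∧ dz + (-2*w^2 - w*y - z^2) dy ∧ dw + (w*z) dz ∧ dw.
d(omega) = (3*y) dx ∧ dy ∧ dz + (2*z) dx ∧ dz ∧ dw + (2*z) dy ∧ dz ∧ dw

For a 2-form omega = sum_{i<j} g_{ij} dx_i ∧ dx_j, the exterior derivative is
  d(omega) = sum_{i<j} d(g_{ij}) ∧ dx_i ∧ dx_j = sum_{i<j, k} (∂g_{ij}/∂x_k) dx_k ∧ dx_i ∧ dx_j.
Expand each term, using dx_k ∧ dx_i ∧ dx_j = sgn(permutation) dx_{(a)} ∧ dx_{(b)} ∧ dx_{(c)} with (a < b < c) sorted:
  d(w*x - 3*y^2) includes (∂/∂y)(w*x - 3*y^2) dy = (-6*y) dy, which multiplied by dx ∧ dz gives (6*y) dx ∧ dy ∧ dz
  d(w*x - 3*y^2) includes (∂/∂w)(w*x - 3*y^2) dw = (x) dw, which multiplied by dx ∧ dz gives (x) dx ∧ dz ∧ dw
  d(z*(x - z)) includes (∂/∂z)(z*(x - z)) dz = (x - 2*z) dz, which multiplied by dx ∧ dw gives (-x + 2*z) dx ∧ dz ∧ dw
  d(-3*x*y - 3*y*z + 2*z^2) includes (∂/∂x)(-3*x*y - 3*y*z + 2*z^2) dx = (-3*y) dx, which multiplied by dy ∧ dz gives (-3*y) dx ∧ dy ∧ dz
  d(-2*w^2 - w*y - z^2) includes (∂/∂z)(-2*w^2 - w*y - z^2) dz = (-2*z) dz, which multiplied by dy ∧ dw gives (2*z) dy ∧ dz ∧ dw
Collecting like 3-forms: d(omega) = (3*y) dx ∧ dy ∧ dz + (2*z) dx ∧ dz ∧ dw + (2*z) dy ∧ dz ∧ dw.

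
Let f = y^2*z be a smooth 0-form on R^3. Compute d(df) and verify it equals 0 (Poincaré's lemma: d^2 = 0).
d(df) = 0

Step 1: df = sum_i (∂f/∂x_i) dx_i = (0) dx + (2*y*z) dy + (y^2) dz.
Step 2: Apply d again. Using the 1-form formula, the coefficient of dx ∧ dy in d(df) is ∂^2 f/∂x ∂y - ∂^2 f/∂y ∂x = (0) - (0) = 0 (equality of mixed partials for smooth f).
Similarly for dx ∧ dz and dy ∧ dz — all coefficients vanish. So d(df) = 0.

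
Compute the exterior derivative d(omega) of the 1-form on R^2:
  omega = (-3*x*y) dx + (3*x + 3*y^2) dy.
d(omega) = (3*x + 3) dx ∧ dy

For a 1-form omega = sum_i f_i dx_i, the exterior derivative is
  d(omega) = sum_{i < j} (∂f_j/∂x_i - ∂f_i/∂x_j) dx_i ∧ dx_j.
  coefficient of dx ∧ dy: ∂f_2/∂x - ∂f_1/∂y = ∂(3*x + 3*y^2)/∂x - ∂(-3*x*y)/∂y = 3*x + 3
Assembling: d(omega) = (3*x + 3) dx ∧ dy.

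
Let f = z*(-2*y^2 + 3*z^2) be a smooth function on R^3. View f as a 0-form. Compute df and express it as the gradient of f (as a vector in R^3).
df = (0) dx + (-4*y*z) dy + (-2*y^2 + 9*z^2) dz; grad f = (0, -4*y*z, -2*y^2 + 9*z^2)

For a 0-form f, d f = (∂f/∂x) dx + (∂f/∂y) dy + (∂f/∂z) dz. The components of the vector representation are exactly the entries of grad f in Cartesian coordinates:
  ∂f/∂x = 0
  ∂f/∂y = -4*y*z
  ∂f/∂z = -2*y^2 + 9*z^2.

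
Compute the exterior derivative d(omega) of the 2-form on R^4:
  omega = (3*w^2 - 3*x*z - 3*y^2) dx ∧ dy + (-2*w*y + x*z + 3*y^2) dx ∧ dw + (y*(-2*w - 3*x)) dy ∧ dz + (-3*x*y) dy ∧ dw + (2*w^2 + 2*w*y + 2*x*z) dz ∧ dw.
d(omega) = (-3*x - 3*y) dx ∧ dy ∧ dz + (8*w - 9*y) dx ∧ dy ∧ dw + (-x + 2*z) dx ∧ dz ∧ dw + (2*w - 2*y) dy ∧ dz ∧ dw

For a 2-form omega = sum_{i<j} g_{ij} dx_i ∧ dx_j, the exterior derivative is
  d(omega) = sum_{i<j} d(g_{ij}) ∧ dx_i ∧ dx_j = sum_{i<j, k} (∂g_{ij}/∂x_k) dx_k ∧ dx_i ∧ dx_j.
Expand each term, using dx_k ∧ dx_i ∧ dx_j = sgn(permutation) dx_{(a)} ∧ dx_{(b)} ∧ dx_{(c)} with (a < b < c) sorted:
  d(3*w^2 - 3*x*z - 3*y^2) includes (∂/∂z)(3*w^2 - 3*x*z - 3*y^2) dz = (-3*x) dz, which multiplied by dx ∧ dy gives (-3*x) dx ∧ dy ∧ dz
  d(3*w^2 - 3*x*z - 3*y^2) includes (∂/∂w)(3*w^2 - 3*x*z - 3*y^2) dw = (6*w) dw, which multiplied by dx ∧ dy gives (6*w) dx ∧ dy ∧ dw
  d(-2*w*y + x*z + 3*y^2) includes (∂/∂y)(-2*w*y + x*z + 3*y^2) dy = (-2*w + 6*y) dy, which multiplied by dx ∧ dw gives (2*w - 6*y) dx ∧ dy ∧ dw
  d(-2*w*y + x*z + 3*y^2) includes (∂/∂z)(-2*w*y + x*z + 3*y^2) dz = (x) dz, which multiplied by dx ∧ dw gives (-x) dx ∧ dz ∧ dw
  d(y*(-2*w - 3*x)) includes (∂/∂x)(y*(-2*w - 3*x)) dx = (-3*y) dx, which multiplied by dy ∧ dz gives (-3*y) dx ∧ dy ∧ dz
  d(y*(-2*w - 3*x)) includes (∂/∂w)(y*(-2*w - 3*x)) dw = (-2*y) dw, which multiplied by dy ∧ dz gives (-2*y) dy ∧ dz ∧ dw
  d(-3*x*y) includes (∂/∂x)(-3*x*y) dx = (-3*y) dx, which multiplied by dy ∧ dw gives (-3*y) dx ∧ dy ∧ dw
  d(2*w^2 + 2*w*y + 2*x*z) includes (∂/∂x)(2*w^2 + 2*w*y + 2*x*z) dx = (2*z) dx, which multiplied by dz ∧ dw gives (2*z) dx ∧ dz ∧ dw
  d(2*w^2 + 2*w*y + 2*x*z) includes (∂/∂y)(2*w^2 + 2*w*y + 2*x*z) dy = (2*w) dy, which multiplied by dz ∧ dw gives (2*w) dy ∧ dz ∧ dw
Collecting like 3-forms: d(omega) = (-3*x - 3*y) dx ∧ dy ∧ dz + (8*w - 9*y) dx ∧ dy ∧ dw + (-x + 2*z) dx ∧ dz ∧ dw + (2*w - 2*y) dy ∧ dz ∧ dw.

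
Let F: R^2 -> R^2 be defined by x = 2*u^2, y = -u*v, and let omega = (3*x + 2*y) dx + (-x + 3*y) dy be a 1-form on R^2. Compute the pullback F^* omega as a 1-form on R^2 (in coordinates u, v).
F^* omega = (3*u*(8*u^2 - 2*u*v + v^2)) du + (u^2*(2*u + 3*v)) dv

Using F^*(f dg) = (f ∘ F) d(g ∘ F), substitute each coordinate x_i by F_i(u, v) in f_i, and replace dx_i by d F_i = (∂F_i/∂u) du + (∂F_i/∂v) dv.
  For the x component: f_1(F) = 2*u*(3*u - v); d F_1 = (4*u) du + (0) dv
  For the y component: f_2(F) = u*(-2*u - 3*v); d F_2 = (-v) du + (-u) dv
Combining and collecting du, dv coefficients:
  coeff of du: 3*u*(8*u^2 - 2*u*v + v^2)
  coeff of dv: u^2*(2*u + 3*v)
F^* omega = (3*u*(8*u^2 - 2*u*v + v^2)) du + (u^2*(2*u + 3*v)) dv.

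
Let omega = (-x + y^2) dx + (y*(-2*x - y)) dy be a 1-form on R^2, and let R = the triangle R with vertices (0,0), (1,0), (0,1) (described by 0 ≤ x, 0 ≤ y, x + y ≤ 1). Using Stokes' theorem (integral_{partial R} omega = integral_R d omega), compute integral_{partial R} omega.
integral_(partial R) omega = -2/3

Stokes: integral_partial_R omega = integral_R d omega with d omega = (∂Q/∂x - ∂P/∂y) dx ∧ dy.
  ∂Q/∂x = -2*y
  ∂P/∂y = 2*y
  integrand = ∂Q/∂x - ∂P/∂y = -4*y.
Integrating over R: integral_0^1 integral_0^{1-x} (-4*y) dy dx = -2/3.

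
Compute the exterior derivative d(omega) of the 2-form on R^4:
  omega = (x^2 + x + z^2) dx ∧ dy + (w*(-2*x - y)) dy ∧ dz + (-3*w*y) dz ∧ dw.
d(omega) = (-2*w + 2*z) dx ∧ dy ∧ dz + (-3*w - 2*x - y) dy ∧ dz ∧ dw

For a 2-form omega = sum_{i<j} g_{ij} dx_i ∧ dx_j, the exterior derivative is
  d(omega) = sum_{i<j} d(g_{ij}) ∧ dx_i ∧ dx_j = sum_{i<j, k} (∂g_{ij}/∂x_k) dx_k ∧ dx_i ∧ dx_j.
Expand each term, using dx_k ∧ dx_i ∧ dx_j = sgn(permutation) dx_{(a)} ∧ dx_{(b)} ∧ dx_{(c)} with (a < b < c) sorted:
  d(x^2 + x + z^2) includes (∂/∂z)(x^2 + x + z^2) dz = (2*z) dz, which multiplied by dx ∧ dy gives (2*z) dx ∧ dy ∧ dz
  d(w*(-2*x - y)) includes (∂/∂x)(w*(-2*x - y)) dx = (-2*w) dx, which multiplied by dy ∧ dz gives (-2*w) dx ∧ dy ∧ dz
  d(w*(-2*x - y)) includes (∂/∂w)(w*(-2*x - y)) dw = (-2*x - y) dw, which multiplied by dy ∧ dz gives (-2*x - y) dy ∧ dz ∧ dw
  d(-3*w*y) includes (∂/∂y)(-3*w*y) dy = (-3*w) dy, which multiplied by dz ∧ dw gives (-3*w) dy ∧ dz ∧ dw
Collecting like 3-forms: d(omega) = (-2*w + 2*z) dx ∧ dy ∧ dz + (-3*w - 2*x - y) dy ∧ dz ∧ dw.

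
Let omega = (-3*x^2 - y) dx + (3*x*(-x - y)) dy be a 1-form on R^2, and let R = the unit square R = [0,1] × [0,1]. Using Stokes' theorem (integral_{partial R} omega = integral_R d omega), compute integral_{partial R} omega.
integral_(partial R) omega = -7/2

Stokes: integral_partial_R omega = integral_R d omega with d omega = (∂Q/∂x - ∂P/∂y) dx ∧ dy.
  ∂Q/∂x = -6*x - 3*y
  ∂P/∂y = -1
  integrand = ∂Q/∂x - ∂P/∂y = -6*x - 3*y + 1.
Integrating over R: integral_0^1 integral_0^1 (-6*x - 3*y + 1) dx dy = -7/2.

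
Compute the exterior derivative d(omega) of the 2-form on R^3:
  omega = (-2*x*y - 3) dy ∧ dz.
d(omega) = (-2*y) dx ∧ dy ∧ dz

For a 2-form omega = sum_{i<j} g_{ij} dx_i ∧ dx_j, the exterior derivative is
  d(omega) = sum_{i<j} d(g_{ij}) ∧ dx_i ∧ dx_j = sum_{i<j, k} (∂g_{ij}/∂x_k) dx_k ∧ dx_i ∧ dx_j.
Expand each term, using dx_k ∧ dx_i ∧ dx_j = sgn(permutation) dx_{(a)} ∧ dx_{(b)} ∧ dx_{(c)} with (a < b < c) sorted:
  d(-2*x*y - 3) includes (∂/∂x)(-2*x*y - 3) dx = (-2*y) dx, which multiplied by dy ∧ dz gives (-2*y) dx ∧ dy ∧ dz
Collecting like 3-forms: d(omega) = (-2*y) dx ∧ dy ∧ dz.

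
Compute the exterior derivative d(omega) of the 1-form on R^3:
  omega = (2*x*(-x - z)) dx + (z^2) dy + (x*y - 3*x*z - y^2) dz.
d(omega) = (2*x + y - 3*z) dx ∧ dz + (x - 2*y - 2*z) dy ∧ dz

For a 1-form omega = sum_i f_i dx_i, the exterior derivative is
  d(omega) = sum_{i < j} (∂f_j/∂x_i - ∂f_i/∂x_j) dx_i ∧ dx_j.
  coefficient of dx ∧ dz: ∂f_3/∂x - ∂f_1/∂z = ∂(x*y - 3*x*z - y^2)/∂x - ∂(2*x*(-x - z))/∂z = 2*x + y - 3*z
  coefficient of dy ∧ dz: ∂f_3/∂y - ∂f_2/∂z = ∂(x*y - 3*x*z - y^2)/∂y - ∂(z^2)/∂z = x - 2*y - 2*z
Assembling: d(omega) = (2*x + y - 3*z) dx ∧ dz + (x - 2*y - 2*z) dy ∧ dz.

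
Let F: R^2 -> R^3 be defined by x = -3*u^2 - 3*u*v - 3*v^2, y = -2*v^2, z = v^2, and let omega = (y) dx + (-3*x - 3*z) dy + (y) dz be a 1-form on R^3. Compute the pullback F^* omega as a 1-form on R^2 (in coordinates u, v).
F^* omega = (6*v^2*(2*u + v)) du + (2*v*(-18*u^2 - 15*u*v - 8*v^2)) dv

Using F^*(f dg) = (f ∘ F) d(g ∘ F), substitute each coordinate x_i by F_i(u, v) in f_i, and replace dx_i by d F_i = (∂F_i/∂u) du + (∂F_i/∂v) dv.
  For the x component: f_1(F) = -2*v^2; d F_1 = (-6*u - 3*v) du + (-3*u - 6*v) dv
  For the y component: f_2(F) = 9*u^2 + 9*u*v + 6*v^2; d F_2 = (0) du + (-4*v) dv
  For the z component: f_3(F) = -2*v^2; d F_3 = (0) du + (2*v) dv
Combining and collecting du, dv coefficients:
  coeff of du: 6*v^2*(2*u + v)
  coeff of dv: 2*v*(-18*u^2 - 15*u*v - 8*v^2)
F^* omega = (6*v^2*(2*u + v)) du + (2*v*(-18*u^2 - 15*u*v - 8*v^2)) dv.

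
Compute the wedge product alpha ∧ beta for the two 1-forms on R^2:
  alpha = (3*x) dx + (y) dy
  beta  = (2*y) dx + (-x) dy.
alpha ∧ beta = (-3*x^2 - 2*y^2) dx ∧ dy

Distribute the wedge, using dx_i ∧ dx_j = -dx_j ∧ dx_i and dx_i ∧ dx_i = 0. For each pair (i, j) with i < j, the coefficient of dx_i ∧ dx_j in alpha ∧ beta is (alpha_i * beta_j - alpha_j * beta_i). Collecting: alpha ∧ beta = (-3*x^2 - 2*y^2) dx ∧ dy.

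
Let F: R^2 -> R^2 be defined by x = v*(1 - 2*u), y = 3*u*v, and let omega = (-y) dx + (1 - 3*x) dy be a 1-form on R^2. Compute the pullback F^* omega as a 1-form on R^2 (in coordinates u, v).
F^* omega = (3*v*(8*u*v - 3*v + 1)) du + (3*u*(8*u*v - 4*v + 1)) dv

Using F^*(f dg) = (f ∘ F) d(g ∘ F), substitute each coordinate x_i by F_i(u, v) in f_i, and replace dx_i by d F_i = (∂F_i/∂u) du + (∂F_i/∂v) dv.
  For the x component: f_1(F) = -3*u*v; d F_1 = (-2*v) du + (1 - 2*u) dv
  For the y component: f_2(F) = 6*u*v - 3*v + 1; d F_2 = (3*v) du + (3*u) dv
Combining and collecting du, dv coefficients:
  coeff of du: 3*v*(8*u*v - 3*v + 1)
  coeff of dv: 3*u*(8*u*v - 4*v + 1)
F^* omega = (3*v*(8*u*v - 3*v + 1)) du + (3*u*(8*u*v - 4*v + 1)) dv.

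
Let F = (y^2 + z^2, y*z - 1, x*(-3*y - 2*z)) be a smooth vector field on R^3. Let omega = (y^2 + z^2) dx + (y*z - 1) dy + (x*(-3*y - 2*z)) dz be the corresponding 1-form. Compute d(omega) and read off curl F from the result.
d(omega) = (-3*x - y) dy ∧ dz + (3*y + 4*z) dz ∧ dx + (-2*y) dx ∧ dy; curl F = (-3*x - y, 3*y + 4*z, -2*y)

d omega = sum_{i<j} (∂f_j/∂x_i - ∂f_i/∂x_j) dx_i ∧ dx_j. Under the identification (dy ∧ dz, dz ∧ dx, dx ∧ dy) ↔ (e_x, e_y, e_z), the coefficients are exactly the components of curl F. Compute:
  ∂R/∂y - ∂Q/∂z = (-3*x) - (y) = -3*x - y
  ∂P/∂z - ∂R/∂x = (2*z) - (-3*y - 2*z) = 3*y + 4*z
  ∂Q/∂x - ∂P/∂y = (0) - (2*y) = -2*y.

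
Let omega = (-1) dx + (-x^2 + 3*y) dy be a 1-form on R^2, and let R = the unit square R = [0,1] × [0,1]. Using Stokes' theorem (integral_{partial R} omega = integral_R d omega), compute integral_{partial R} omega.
integral_(partial R) omega = -1

Stokes: integral_partial_R omega = integral_R d omega with d omega = (∂Q/∂x - ∂P/∂y) dx ∧ dy.
  ∂Q/∂x = -2*x
  ∂P/∂y = 0
  integrand = ∂Q/∂x - ∂P/∂y = -2*x.
Integrating over R: integral_0^1 integral_0^1 (-2*x) dx dy = -1.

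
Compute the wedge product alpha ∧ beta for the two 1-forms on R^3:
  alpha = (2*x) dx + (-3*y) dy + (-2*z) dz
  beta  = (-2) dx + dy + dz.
alpha ∧ beta = (2*x - 6*y) dx ∧ dy + (2*x - 4*z) dx ∧ dz + (-3*y + 2*z) dy ∧ dz

Distribute the wedge, using dx_i ∧ dx_j = -dx_j ∧ dx_i and dx_i ∧ dx_i = 0. For each pair (i, j) with i < j, the coefficient of dx_i ∧ dx_j in alpha ∧ beta is (alpha_i * beta_j - alpha_j * beta_i). Collecting: alpha ∧ beta = (2*x - 6*y) dx ∧ dy + (2*x - 4*z) dx ∧ dz + (-3*y + 2*z) dy ∧ dz.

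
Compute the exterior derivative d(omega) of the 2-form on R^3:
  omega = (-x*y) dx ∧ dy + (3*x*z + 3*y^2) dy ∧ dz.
d(omega) = (3*z) dx ∧ dy ∧ dz

For a 2-form omega = sum_{i<j} g_{ij} dx_i ∧ dx_j, the exterior derivative is
  d(omega) = sum_{i<j} d(g_{ij}) ∧ dx_i ∧ dx_j = sum_{i<j, k} (∂g_{ij}/∂x_k) dx_k ∧ dx_i ∧ dx_j.
Expand each term, using dx_k ∧ dx_i ∧ dx_j = sgn(permutation) dx_{(a)} ∧ dx_{(b)} ∧ dx_{(c)} with (a < b < c) sorted:
  d(3*x*z + 3*y^2) includes (∂/∂x)(3*x*z + 3*y^2) dx = (3*z) dx, which multiplied by dy ∧ dz gives (3*z) dx ∧ dy ∧ dz
Collecting like 3-forms: d(omega) = (3*z) dx ∧ dy ∧ dz.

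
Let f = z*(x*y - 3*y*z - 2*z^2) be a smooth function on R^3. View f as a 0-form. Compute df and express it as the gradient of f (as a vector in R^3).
df = (y*z) dx + (z*(x - 3*z)) dy + (x*y - 6*y*z - 6*z^2) dz; grad f = (y*z, z*(x - 3*z), x*y - 6*y*z - 6*z^2)

For a 0-form f, d f = (∂f/∂x) dx + (∂f/∂y) dy + (∂f/∂z) dz. The components of the vector representation are exactly the entries of grad f in Cartesian coordinates:
  ∂f/∂x = y*z
  ∂f/∂y = z*(x - 3*z)
  ∂f/∂z = x*y - 6*y*z - 6*z^2.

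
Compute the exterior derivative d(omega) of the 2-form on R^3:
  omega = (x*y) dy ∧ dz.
d(omega) = (y) dx ∧ dy ∧ dz

For a 2-form omega = sum_{i<j} g_{ij} dx_i ∧ dx_j, the exterior derivative is
  d(omega) = sum_{i<j} d(g_{ij}) ∧ dx_i ∧ dx_j = sum_{i<j, k} (∂g_{ij}/∂x_k) dx_k ∧ dx_i ∧ dx_j.
Expand each term, using dx_k ∧ dx_i ∧ dx_j = sgn(permutation) dx_{(a)} ∧ dx_{(b)} ∧ dx_{(c)} with (a < b < c) sorted:
  d(x*y) includes (∂/∂x)(x*y) dx = (y) dx, which multiplied by dy ∧ dz gives (y) dx ∧ dy ∧ dz
Collecting like 3-forms: d(omega) = (y) dx ∧ dy ∧ dz.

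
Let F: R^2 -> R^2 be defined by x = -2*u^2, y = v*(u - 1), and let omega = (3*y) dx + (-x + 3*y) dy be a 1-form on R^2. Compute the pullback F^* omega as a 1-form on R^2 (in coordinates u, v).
F^* omega = (v*(-10*u^2 + 3*u*v + 12*u - 3*v)) du + (2*u^3 + 3*u^2*v - 2*u^2 - 6*u*v + 3*v) dv

Using F^*(f dg) = (f ∘ F) d(g ∘ F), substitute each coordinate x_i by F_i(u, v) in f_i, and replace dx_i by d F_i = (∂F_i/∂u) du + (∂F_i/∂v) dv.
  For the x component: f_1(F) = 3*v*(u - 1); d F_1 = (-4*u) du + (0) dv
  For the y component: f_2(F) = 2*u^2 + 3*u*v - 3*v; d F_2 = (v) du + (u - 1) dv
Combining and collecting du, dv coefficients:
  coeff of du: v*(-10*u^2 + 3*u*v + 12*u - 3*v)
  coeff of dv: 2*u^3 + 3*u^2*v - 2*u^2 - 6*u*v + 3*v
F^* omega = (v*(-10*u^2 + 3*u*v + 12*u - 3*v)) du + (2*u^3 + 3*u^2*v - 2*u^2 - 6*u*v + 3*v) dv.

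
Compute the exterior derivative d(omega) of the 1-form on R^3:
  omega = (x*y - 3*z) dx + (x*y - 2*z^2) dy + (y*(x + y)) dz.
d(omega) = (-x + y) dx ∧ dy + (y + 3) dx ∧ dz + (x + 2*y + 4*z) dy ∧ dz

For a 1-form omega = sum_i f_i dx_i, the exterior derivative is
  d(omega) = sum_{i < j} (∂f_j/∂x_i - ∂f_i/∂x_j) dx_i ∧ dx_j.
  coefficient of dx ∧ dy: ∂f_2/∂x - ∂f_1/∂y = ∂(x*y - 2*z^2)/∂x - ∂(x*y - 3*z)/∂y = -x + y
  coefficient of dx ∧ dz: ∂f_3/∂x - ∂f_1/∂z = ∂(y*(x + y))/∂x - ∂(x*y - 3*z)/∂z = y + 3
  coefficient of dy ∧ dz: ∂f_3/∂y - ∂f_2/∂z = ∂(y*(x + y))/∂y - ∂(x*y - 2*z^2)/∂z = x + 2*y + 4*z
Assembling: d(omega) = (-x + y) dx ∧ dy + (y + 3) dx ∧ dz + (x + 2*y + 4*z) dy ∧ dz.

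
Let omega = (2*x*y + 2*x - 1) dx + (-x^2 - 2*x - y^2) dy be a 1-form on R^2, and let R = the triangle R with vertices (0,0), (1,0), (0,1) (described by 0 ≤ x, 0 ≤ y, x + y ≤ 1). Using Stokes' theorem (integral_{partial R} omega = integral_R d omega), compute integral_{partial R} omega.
integral_(partial R) omega = -5/3

Stokes: integral_partial_R omega = integral_R d omega with d omega = (∂Q/∂x - ∂P/∂y) dx ∧ dy.
  ∂Q/∂x = -2*x - 2
  ∂P/∂y = 2*x
  integrand = ∂Q/∂x - ∂P/∂y = -4*x - 2.
Integrating over R: integral_0^1 integral_0^{1-x} (-4*x - 2) dy dx = -5/3.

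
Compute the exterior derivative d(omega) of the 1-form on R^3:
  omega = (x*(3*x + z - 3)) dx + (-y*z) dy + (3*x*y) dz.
d(omega) = (-x + 3*y) dx ∧ dz + (3*x + y) dy ∧ dz

For a 1-form omega = sum_i f_i dx_i, the exterior derivative is
  d(omega) = sum_{i < j} (∂f_j/∂x_i - ∂f_i/∂x_j) dx_i ∧ dx_j.
  coefficient of dx ∧ dz: ∂f_3/∂x - ∂f_1/∂z = ∂(3*x*y)/∂x - ∂(x*(3*x + z - 3))/∂z = -x + 3*y
  coefficient of dy ∧ dz: ∂f_3/∂y - ∂f_2/∂z = ∂(3*x*y)/∂y - ∂(-y*z)/∂z = 3*x + y
Assembling: d(omega) = (-x + 3*y) dx ∧ dz + (3*x + y) dy ∧ dz.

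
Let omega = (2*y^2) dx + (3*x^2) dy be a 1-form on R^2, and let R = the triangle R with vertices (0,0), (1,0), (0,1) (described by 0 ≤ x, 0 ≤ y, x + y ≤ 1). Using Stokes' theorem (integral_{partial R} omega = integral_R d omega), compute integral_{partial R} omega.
integral_(partial R) omega = 1/3

Stokes: integral_partial_R omega = integral_R d omega with d omega = (∂Q/∂x - ∂P/∂y) dx ∧ dy.
  ∂Q/∂x = 6*x
  ∂P/∂y = 4*y
  integrand = ∂Q/∂x - ∂P/∂y = 6*x - 4*y.
Integrating over R: integral_0^1 integral_0^{1-x} (6*x - 4*y) dy dx = 1/3.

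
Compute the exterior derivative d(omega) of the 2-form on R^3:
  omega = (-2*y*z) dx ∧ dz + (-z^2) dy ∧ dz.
d(omega) = (2*z) dx ∧ dy ∧ dz

For a 2-form omega = sum_{i<j} g_{ij} dx_i ∧ dx_j, the exterior derivative is
  d(omega) = sum_{i<j} d(g_{ij}) ∧ dx_i ∧ dx_j = sum_{i<j, k} (∂g_{ij}/∂x_k) dx_k ∧ dx_i ∧ dx_j.
Expand each term, using dx_k ∧ dx_i ∧ dx_j = sgn(permutation) dx_{(a)} ∧ dx_{(b)} ∧ dx_{(c)} with (a < b < c) sorted:
  d(-2*y*z) includes (∂/∂y)(-2*y*z) dy = (-2*z) dy, which multiplied by dx ∧ dz gives (2*z) dx ∧ dy ∧ dz
Collecting like 3-forms: d(omega) = (2*z) dx ∧ dy ∧ dz.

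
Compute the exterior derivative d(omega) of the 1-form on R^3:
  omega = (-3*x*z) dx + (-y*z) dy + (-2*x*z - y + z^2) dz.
d(omega) = (3*x - 2*z) dx ∧ dz + (y - 1) dy ∧ dz

For a 1-form omega = sum_i f_i dx_i, the exterior derivative is
  d(omega) = sum_{i < j} (∂f_j/∂x_i - ∂f_i/∂x_j) dx_i ∧ dx_j.
  coefficient of dx ∧ dz: ∂f_3/∂x - ∂f_1/∂z = ∂(-2*x*z - y + z^2)/∂x - ∂(-3*x*z)/∂z = 3*x - 2*z
  coefficient of dy ∧ dz: ∂f_3/∂y - ∂f_2/∂z = ∂(-2*x*z - y + z^2)/∂y - ∂(-y*z)/∂z = y - 1
Assembling: d(omega) = (3*x - 2*z) dx ∧ dz + (y - 1) dy ∧ dz.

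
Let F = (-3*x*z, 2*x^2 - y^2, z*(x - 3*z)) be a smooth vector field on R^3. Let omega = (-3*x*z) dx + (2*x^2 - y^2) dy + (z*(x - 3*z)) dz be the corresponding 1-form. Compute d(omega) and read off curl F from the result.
d(omega) = (0) dy ∧ dz + (-3*x - z) dz ∧ dx + (4*x) dx ∧ dy; curl F = (0, -3*x - z, 4*x)

d omega = sum_{i<j} (∂f_j/∂x_i - ∂f_i/∂x_j) dx_i ∧ dx_j. Under the identification (dy ∧ dz, dz ∧ dx, dx ∧ dy) ↔ (e_x, e_y, e_z), the coefficients are exactly the components of curl F. Compute:
  ∂R/∂y - ∂Q/∂z = (0) - (0) = 0
  ∂P/∂z - ∂R/∂x = (-3*x) - (z) = -3*x - z
  ∂Q/∂x - ∂P/∂y = (4*x) - (0) = 4*x.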